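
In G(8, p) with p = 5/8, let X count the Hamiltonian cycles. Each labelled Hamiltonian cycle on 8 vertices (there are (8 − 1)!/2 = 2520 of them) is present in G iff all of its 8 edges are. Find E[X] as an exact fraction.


K_8 has (8 − 1)!/2 = 2520 labelled Hamiltonian cycles.
For each such Hamiltonian cycle H, let X_H = 1 if all 8 edges of H are present in G. Then P[X_H = 1] = p^{8} = (5/8)^{8} = 390625/16777216.
Summing the indicators: E[X] = Σ_H E[X_H] = 2520 · p^{8} = 2520 · 390625/16777216 = 123046875/2097152.
Numerically: E[X] ≈ 58.67.

E[X] = 2520 · (5/8)^{8} = 123046875/2097152 ≈ 58.67.


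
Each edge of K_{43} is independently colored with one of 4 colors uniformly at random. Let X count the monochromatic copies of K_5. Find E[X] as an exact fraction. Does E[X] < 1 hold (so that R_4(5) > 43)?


E[X] = C(43, 5) · 4^{1 − 10} = 962598 · 4^{−9} = 962598/262144.
As a reduced fraction: E[X] = 481299/131072 ≈ 3.672.
Is E[X] < 1? NO.
Since E[X] ≥ 1, the first-moment bound is inconclusive at n = 43; it does NOT by itself certify R_4(5) > 43.

E[X] = 481299/131072 ≈ 3.672; E[X] ≥ 1; first-moment method inconclusive here.


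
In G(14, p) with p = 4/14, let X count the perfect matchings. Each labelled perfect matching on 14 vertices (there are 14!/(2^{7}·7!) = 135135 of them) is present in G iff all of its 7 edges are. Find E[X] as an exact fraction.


K_14 has 14!/(2^{7}·7!) = 135135 labelled perfect matchings.
For each such perfect matching H, let X_H = 1 if all 7 edges of H are present in G. Then P[X_H = 1] = p^{7} = (2/7)^{7} = 128/823543.
Summing the indicators: E[X] = Σ_H E[X_H] = 135135 · p^{7} = 135135 · 128/823543 = 2471040/117649.
Numerically: E[X] ≈ 21.003.

E[X] = 135135 · (2/7)^{7} = 2471040/117649 ≈ 21.003.


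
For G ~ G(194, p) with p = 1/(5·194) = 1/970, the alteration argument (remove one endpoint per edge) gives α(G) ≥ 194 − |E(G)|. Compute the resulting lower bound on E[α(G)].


E[|E(G)|] = C(194, 2)·p = 18721 · (1/970) = 193/10.
E[α(G)] ≥ n − E[|E(G)|] = 194 − 193/10 = 1747/10.
Numerically: ≈ 174.70000.
(This is only a lower bound; the true E[α(G)] may be larger.)

E[α(G)] ≥ 1747/10 ≈ 174.70000.


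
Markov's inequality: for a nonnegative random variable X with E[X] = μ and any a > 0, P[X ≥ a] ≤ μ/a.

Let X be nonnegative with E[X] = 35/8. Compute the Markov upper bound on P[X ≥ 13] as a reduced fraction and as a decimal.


μ = E[X] = 35/8, a = 13.
Markov: P[X ≥ 13] ≤ μ/a = (35/8)/13 = 35/104.
Numerically: ≈ 0.3365.
(Since a = 13 > μ = 4.3750, the bound 35/104 is < 1 and informative.)

P[X ≥ 13] ≤ 35/104 ≈ 0.3365.


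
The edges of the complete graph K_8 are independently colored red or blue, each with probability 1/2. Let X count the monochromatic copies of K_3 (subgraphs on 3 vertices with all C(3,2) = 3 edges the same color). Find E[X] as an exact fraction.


Let X = Σ_S X_S over the C(8, 3) = 56 subsets S of size 3, where X_S = 1 if the K_3 on S is monochromatic.
For a fixed S, the K_3 on S has C(3, 2) = 3 edges. P[all 3 edges red] = (1/2)^3, and likewise for blue, so P[monochromatic] = 2·(1/2)^3 = 2^{1 − 3} = 1/4.
By linearity of expectation: E[X] = C(8, 3) · 2^{1 − 3} = 56 · 1/4 = 14.
Numerically: E[X] ≈ 14.0000.

E[X] = C(8,3)·2^(1−C(3,2)) = 14 ≈ 14.0000.


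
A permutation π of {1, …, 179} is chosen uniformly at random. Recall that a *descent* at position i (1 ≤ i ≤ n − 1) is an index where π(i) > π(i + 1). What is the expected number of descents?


Write X = Σ X_I over i = 1, …, 178, with X_I the indicator of one descent.
There are 178 indicators.
For each fixed i, the pair (π(i), π(i+1)) is a uniformly random ordered pair of distinct values from {1, …, 179}; by symmetry P[π(i) > π(i+1)] = 1/2.
By linearity: E[X] = 178 · (1/2) = (179 − 1) · (1/2) = 89 ≈ 89.000000.

E[X] = 89 = 89.000000.


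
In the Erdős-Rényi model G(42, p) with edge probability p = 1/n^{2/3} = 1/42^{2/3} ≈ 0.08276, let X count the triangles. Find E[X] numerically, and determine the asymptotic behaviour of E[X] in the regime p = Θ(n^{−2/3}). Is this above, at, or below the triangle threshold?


Number of potential triangles: C(42, 3) = 11480.
Each occurs with probability p³ ≈ (0.08276)³ ≈ 5.668934e-04.
By linearity: E[X] = C(42, 3)·p³ ≈ 11480 · 5.668934e-04 ≈ 6.5079.
Since α = 2/3 < 1, p = c/n^{2/3} ≫ 1/n is above the triangle threshold p ~ 1/n. Asymptotically E[X] ~ (c³/6)·n^{3(1−α)} = (1³/6)·n^{1} → ∞; triangles are abundant w.h.p.

E[X] ≈ 6.5079; in regime p = Θ(1/n^{2/3}) E[X] diverges (above the triangle threshold p ~ 1/n).


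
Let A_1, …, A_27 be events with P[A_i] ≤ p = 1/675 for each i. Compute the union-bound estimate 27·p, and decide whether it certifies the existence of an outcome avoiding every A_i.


Union bound: P[∪_{i=1}^{27} A_i] ≤ Σ_i P[A_i] ≤ 27·p = 27·(1/675) = 1/25.
Numerically: 1/25 ≈ 0.0400.
Is 1/25 < 1? YES.
Since P[∪ A_i] ≤ 1/25 < 1, the complement has P[∩ A_i^c] ≥ 1 − 1/25 = 24/25 > 0, so some outcome avoids every A_i.

27·p = 1/25 ≈ 0.0400; existence CERTIFIED by the union bound.


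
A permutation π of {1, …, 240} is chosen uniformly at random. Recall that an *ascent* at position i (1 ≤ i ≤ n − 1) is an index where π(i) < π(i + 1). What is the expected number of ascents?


Write X = Σ X_I over i = 1, …, 239, with X_I the indicator of one ascent.
There are 239 indicators.
For each fixed i, the pair (π(i), π(i+1)) is a uniformly random ordered pair of distinct values from {1, …, 240}; by symmetry P[π(i) < π(i+1)] = 1/2.
By linearity: E[X] = 239 · (1/2) = (240 − 1) · (1/2) = 239/2 ≈ 119.500.

E[X] = 239/2 = 119.500.


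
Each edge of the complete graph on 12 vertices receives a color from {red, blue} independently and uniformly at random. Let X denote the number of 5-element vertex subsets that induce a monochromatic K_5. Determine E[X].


Let X = Σ_S X_S over the C(12, 5) = 792 subsets S of size 5, where X_S = 1 if the K_5 on S is monochromatic.
For a fixed S, the K_5 on S has C(5, 2) = 10 edges. P[all 10 edges red] = (1/2)^10, and likewise for blue, so P[monochromatic] = 2·(1/2)^10 = 2^{1 − 10} = 1/512.
Summing: E[X] = C(12, 5) · 2^{1 − 10} = 792 · 1/512 = 99/64.
Numerically: E[X] ≈ 1.547.

E[X] = C(12,5)·2^(1−C(5,2)) = 99/64 ≈ 1.547.


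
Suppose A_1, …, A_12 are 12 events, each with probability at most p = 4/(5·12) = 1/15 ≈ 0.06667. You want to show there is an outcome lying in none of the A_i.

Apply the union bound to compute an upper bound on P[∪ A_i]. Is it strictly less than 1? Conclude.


Union bound: P[∪_{i=1}^{12} A_i] ≤ Σ_i P[A_i] ≤ 12·p = 12·(1/15) = 4/5.
Numerically: 4/5 ≈ 0.80000.
Is 4/5 < 1? YES.
Since P[∪ A_i] ≤ 4/5 < 1, the complement has P[∩ A_i^c] ≥ 1 − 4/5 = 1/5 > 0, so some outcome avoids every A_i.

12·p = 4/5 ≈ 0.80000; existence CERTIFIED by the union bound.


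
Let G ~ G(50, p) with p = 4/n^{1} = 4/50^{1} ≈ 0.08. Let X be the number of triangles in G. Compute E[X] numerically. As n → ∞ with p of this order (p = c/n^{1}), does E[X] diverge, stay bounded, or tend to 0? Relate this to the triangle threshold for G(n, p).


Number of potential triangles: C(50, 3) = 19600.
Each occurs with probability p³ ≈ (0.08)³ ≈ 5.12000e-04.
By linearity: E[X] = C(50, 3)·p³ ≈ 19600 · 5.12000e-04 ≈ 10.035.
Here α = 1, so p = 4/n is exactly at the triangle threshold p ~ 1/n. Asymptotically E[X] → c³/6 = 4³/6 = 32/3 ≈ 10.667, a bounded constant. In this regime the triangle count is asymptotically Poisson(c³/6).

E[X] ≈ 10.035; in regime p = Θ(1/n^{1}) E[X] stays bounded (at the triangle threshold p ~ 1/n).


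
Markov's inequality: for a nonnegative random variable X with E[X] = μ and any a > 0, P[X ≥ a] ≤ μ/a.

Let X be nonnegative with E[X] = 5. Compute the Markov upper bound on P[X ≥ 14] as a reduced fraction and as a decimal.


μ = E[X] = 5, a = 14.
Markov: P[X ≥ 14] ≤ μ/a = (5)/14 = 5/14.
Numerically: ≈ 0.357.
(Since a = 14 > μ = 5.000, the bound 5/14 is < 1 and informative.)

P[X ≥ 14] ≤ 5/14 ≈ 0.357.


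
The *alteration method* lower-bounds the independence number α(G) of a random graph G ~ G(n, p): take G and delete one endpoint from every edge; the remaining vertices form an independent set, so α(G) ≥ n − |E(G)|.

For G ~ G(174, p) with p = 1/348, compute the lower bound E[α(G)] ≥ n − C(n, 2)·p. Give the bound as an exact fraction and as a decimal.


E[|E(G)|] = C(174, 2)·p = 15051 · (1/348) = 173/4.
E[α(G)] ≥ n − E[|E(G)|] = 174 − 173/4 = 523/4.
Numerically: ≈ 130.7500.
(This is only a lower bound; the true E[α(G)] may be larger.)

E[α(G)] ≥ 523/4 ≈ 130.7500.


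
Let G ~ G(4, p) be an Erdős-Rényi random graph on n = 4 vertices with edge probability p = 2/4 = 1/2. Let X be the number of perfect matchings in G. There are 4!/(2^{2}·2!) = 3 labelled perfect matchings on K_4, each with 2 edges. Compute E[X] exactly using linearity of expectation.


K_4 has 4!/(2^{2}·2!) = 3 labelled perfect matchings.
For each such perfect matching H, let X_H = 1 if all 2 edges of H are present in G. Then P[X_H = 1] = p^{2} = (1/2)^{2} = 1/4.
Summing the indicators: E[X] = Σ_H E[X_H] = 3 · p^{2} = 3 · 1/4 = 3/4.
Numerically: E[X] ≈ 0.75.

E[X] = 3 · (1/2)^{2} = 3/4 ≈ 0.75.


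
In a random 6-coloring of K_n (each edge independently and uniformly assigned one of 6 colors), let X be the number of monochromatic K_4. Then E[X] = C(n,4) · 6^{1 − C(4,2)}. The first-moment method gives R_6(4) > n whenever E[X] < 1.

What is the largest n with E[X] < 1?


We need C(n, 4) · 6^{1 − 6} < 1, i.e. C(n, 4) < 6^{6 − 1} = 7776.
Check values of n near the boundary:
  n = 21: C(21, 4) = 5985; 5985 < 7776? YES
  n = 22: C(22, 4) = 7315; 7315 < 7776? YES
  n = 23: C(23, 4) = 8855; 8855 < 7776? NO
  n = 24: C(24, 4) = 10626; 10626 < 7776? NO
  n = 25: C(25, 4) = 12650; 12650 < 7776? NO
The largest n with C(n, 4) < 7776 is n = 22 (where E[X] = 7315/7776 ≈ 0.940715). Hence R_6(4) > 22, i.e. R_6(4) ≥ 23.

Largest n = 22; hence R_6(4) > 22.


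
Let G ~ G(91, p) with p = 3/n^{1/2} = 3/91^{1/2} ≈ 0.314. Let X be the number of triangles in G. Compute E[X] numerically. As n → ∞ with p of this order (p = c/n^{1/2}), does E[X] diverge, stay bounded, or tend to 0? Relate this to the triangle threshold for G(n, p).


Number of potential triangles: C(91, 3) = 121485.
Each occurs with probability p³ ≈ (0.314)³ ≈ 3.11030e-02.
By linearity: E[X] = C(91, 3)·p³ ≈ 121485 · 3.11030e-02 ≈ 3778.543.
Since α = 1/2 < 1, p = c/n^{1/2} ≫ 1/n is above the triangle threshold p ~ 1/n. Asymptotically E[X] ~ (c³/6)·n^{3(1−α)} = (3³/6)·n^{1.5} → ∞; triangles are abundant w.h.p.

E[X] ≈ 3778.543; in regime p = Θ(1/n^{1/2}) E[X] diverges (above the triangle threshold p ~ 1/n).


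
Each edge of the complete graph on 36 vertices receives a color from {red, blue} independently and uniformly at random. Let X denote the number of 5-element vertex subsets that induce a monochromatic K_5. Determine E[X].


Let X = Σ_S X_S over the C(36, 5) = 376992 subsets S of size 5, where X_S = 1 if the K_5 on S is monochromatic.
For a fixed S, the K_5 on S has C(5, 2) = 10 edges. P[all 10 edges red] = (1/2)^10, and likewise for blue, so P[monochromatic] = 2·(1/2)^10 = 2^{1 − 10} = 1/512.
By linearity of expectation: E[X] = C(36, 5) · 2^{1 − 10} = 376992 · 1/512 = 11781/16.
Numerically: E[X] ≈ 736.312.

E[X] = C(36,5)·2^(1−C(5,2)) = 11781/16 ≈ 736.312.


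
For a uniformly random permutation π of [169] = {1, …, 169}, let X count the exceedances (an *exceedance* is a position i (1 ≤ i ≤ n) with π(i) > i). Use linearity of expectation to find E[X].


Write X = Σ_{i=1}^{169} X_i, where X_i = 1_{π(i) > i}.
For each fixed i, π(i) is uniform over {1, …, 169} (marginal of a uniform permutation), so P[π(i) > i] = (n − i)/n. Summing: Σ_{i=1}^{169} (n − i)/n = (0 + 1 + … + 168)/169 = 169(169 − 1)/(2·169) = (169 − 1)/2.
Hence E[X] = Σ_{i=1}^{169} (169 − i)/169 = 84 ≈ 84.0000.

E[X] = 84 = 84.0000.


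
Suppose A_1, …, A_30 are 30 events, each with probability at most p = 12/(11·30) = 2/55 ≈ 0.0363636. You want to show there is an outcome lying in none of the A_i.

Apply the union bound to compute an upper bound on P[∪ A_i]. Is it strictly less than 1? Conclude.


Union bound: P[∪_{i=1}^{30} A_i] ≤ Σ_i P[A_i] ≤ 30·p = 30·(2/55) = 12/11.
Numerically: 12/11 ≈ 1.0909091.
Is 12/11 < 1? NO.
Since the bound 12/11 is ≥ 1, the union bound is uninformative here; it does NOT by itself certify existence.

30·p = 12/11 ≈ 1.0909091; existence NOT certified by the union bound.


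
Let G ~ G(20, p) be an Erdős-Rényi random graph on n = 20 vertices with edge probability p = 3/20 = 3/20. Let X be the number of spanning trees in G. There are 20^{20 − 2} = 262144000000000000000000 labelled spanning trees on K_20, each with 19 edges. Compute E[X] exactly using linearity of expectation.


K_20 has 20^{20 − 2} = 262144000000000000000000 labelled spanning trees.
For each such spanning tree H, let X_H = 1 if all 19 edges of H are present in G. Then P[X_H = 1] = p^{19} = (3/20)^{19} = 1162261467/5242880000000000000000000.
By linearity of expectation: E[X] = Σ_H E[X_H] = 262144000000000000000000 · p^{19} = 262144000000000000000000 · 1162261467/5242880000000000000000000 = 1162261467/20.
Numerically: E[X] ≈ 5.81131e+07.

E[X] = 262144000000000000000000 · (3/20)^{19} = 1162261467/20 ≈ 5.81131e+07.


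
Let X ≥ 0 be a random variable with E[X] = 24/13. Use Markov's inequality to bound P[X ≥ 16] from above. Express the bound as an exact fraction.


μ = E[X] = 24/13, a = 16.
Markov: P[X ≥ 16] ≤ μ/a = (24/13)/16 = 3/26.
Numerically: ≈ 0.11538.
(Since a = 16 > μ = 1.84615, the bound 3/26 is < 1 and informative.)

P[X ≥ 16] ≤ 3/26 ≈ 0.11538.


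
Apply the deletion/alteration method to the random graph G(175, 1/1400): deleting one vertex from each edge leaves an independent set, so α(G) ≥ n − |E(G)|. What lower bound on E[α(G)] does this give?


E[|E(G)|] = C(175, 2)·p = 15225 · (1/1400) = 87/8.
E[α(G)] ≥ n − E[|E(G)|] = 175 − 87/8 = 1313/8.
Numerically: ≈ 164.125.
(This is only a lower bound; the true E[α(G)] may be larger.)

E[α(G)] ≥ 1313/8 ≈ 164.125.


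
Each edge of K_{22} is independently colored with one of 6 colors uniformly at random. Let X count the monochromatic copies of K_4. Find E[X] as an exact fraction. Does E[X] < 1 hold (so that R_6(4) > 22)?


E[X] = C(22, 4) · 6^{1 − 6} = 7315 · 6^{−5} = 7315/7776.
As a reduced fraction: E[X] = 7315/7776 ≈ 0.9407150.
Is E[X] < 1? YES.
Since E[X] < 1, there exists a 6-coloring of K_{22} with no monochromatic K_4; hence R_6(4) > 22.

E[X] = 7315/7776 ≈ 0.9407150; E[X] < 1, so R_6(4) > 22.


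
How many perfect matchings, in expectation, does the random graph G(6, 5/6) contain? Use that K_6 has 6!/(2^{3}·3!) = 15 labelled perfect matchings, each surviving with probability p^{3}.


K_6 has 6!/(2^{3}·3!) = 15 labelled perfect matchings.
For each such perfect matching H, let X_H = 1 if all 3 edges of H are present in G. Then P[X_H = 1] = p^{3} = (5/6)^{3} = 125/216.
By linearity: E[X] = Σ_H E[X_H] = 15 · p^{3} = 15 · 125/216 = 625/72.
Numerically: E[X] ≈ 8.68056.

E[X] = 15 · (5/6)^{3} = 625/72 ≈ 8.68056.


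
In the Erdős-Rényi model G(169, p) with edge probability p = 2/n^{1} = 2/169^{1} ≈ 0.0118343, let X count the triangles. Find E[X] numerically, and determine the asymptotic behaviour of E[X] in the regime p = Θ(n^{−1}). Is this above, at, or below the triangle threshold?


Number of potential triangles: C(169, 3) = 790244.
Each occurs with probability p³ ≈ (0.0118343)³ ≈ 1.65740969e-06.
By linearity: E[X] = C(169, 3)·p³ ≈ 790244 · 1.65740969e-06 ≈ 1.309758.
Here α = 1, so p = 2/n is exactly at the triangle threshold p ~ 1/n. Asymptotically E[X] → c³/6 = 2³/6 = 4/3 ≈ 1.333333, a bounded constant. In this regime the triangle count is asymptotically Poisson(c³/6).

E[X] ≈ 1.309758; in regime p = Θ(1/n^{1}) E[X] stays bounded (at the triangle threshold p ~ 1/n).


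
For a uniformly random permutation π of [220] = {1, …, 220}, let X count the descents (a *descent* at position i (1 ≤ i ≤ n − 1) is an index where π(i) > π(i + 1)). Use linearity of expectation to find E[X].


Write X = Σ X_I over i = 1, …, 219, with X_I the indicator of one descent.
There are 219 indicators.
For each fixed i, the pair (π(i), π(i+1)) is a uniformly random ordered pair of distinct values from {1, …, 220}; by symmetry P[π(i) > π(i+1)] = 1/2.
By linearity: E[X] = 219 · (1/2) = (220 − 1) · (1/2) = 219/2 ≈ 109.500.

E[X] = 219/2 = 109.500.


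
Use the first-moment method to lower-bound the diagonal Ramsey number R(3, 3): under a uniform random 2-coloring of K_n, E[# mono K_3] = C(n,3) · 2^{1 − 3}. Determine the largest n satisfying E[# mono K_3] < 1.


We need C(n, 3) · 2^{1 − 3} < 1, i.e. C(n, 3) < 2^{3 − 1} = 4.
Check values of n near the boundary:
  n = 3: C(3, 3) = 1; 1 < 4? YES
  n = 4: C(4, 3) = 4; 4 < 4? NO
  n = 5: C(5, 3) = 10; 10 < 4? NO
  n = 6: C(6, 3) = 20; 20 < 4? NO
The largest n with C(n, 3) < 4 is n = 3 (where E[X] = 1/4 ≈ 0.25000). Hence R(3, 3) > 3, i.e. R(3, 3) ≥ 4.

Largest n = 3; hence R(3, 3) > 3.


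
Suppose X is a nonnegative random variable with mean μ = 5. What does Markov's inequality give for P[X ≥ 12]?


μ = E[X] = 5, a = 12.
Markov: P[X ≥ 12] ≤ μ/a = (5)/12 = 5/12.
Numerically: ≈ 0.4167.
(Since a = 12 > μ = 5.0000, the bound 5/12 is < 1 and informative.)

P[X ≥ 12] ≤ 5/12 ≈ 0.4167.


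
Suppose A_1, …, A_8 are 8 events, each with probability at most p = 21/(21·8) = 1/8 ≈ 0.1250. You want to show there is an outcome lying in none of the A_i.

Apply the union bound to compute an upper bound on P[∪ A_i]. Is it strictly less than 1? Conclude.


Union bound: P[∪_{i=1}^{8} A_i] ≤ Σ_i P[A_i] ≤ 8·p = 8·(1/8) = 1.
Numerically: 1 ≈ 1.0000.
Is 1 < 1? NO.
Since the bound 1 is ≥ 1, the union bound is uninformative here; it does NOT by itself certify existence.

8·p = 1 ≈ 1.0000; existence NOT certified by the union bound.


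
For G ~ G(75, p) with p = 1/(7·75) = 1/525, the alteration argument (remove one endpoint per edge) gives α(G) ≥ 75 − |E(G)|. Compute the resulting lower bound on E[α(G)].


E[|E(G)|] = C(75, 2)·p = 2775 · (1/525) = 37/7.
E[α(G)] ≥ n − E[|E(G)|] = 75 − 37/7 = 488/7.
Numerically: ≈ 69.71429.
(This is only a lower bound; the true E[α(G)] may be larger.)

E[α(G)] ≥ 488/7 ≈ 69.71429.


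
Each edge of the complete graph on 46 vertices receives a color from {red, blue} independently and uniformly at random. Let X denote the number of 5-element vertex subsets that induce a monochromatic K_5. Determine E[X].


Let X = Σ_S X_S over the C(46, 5) = 1370754 subsets S of size 5, where X_S = 1 if the K_5 on S is monochromatic.
For a fixed S, the K_5 on S has C(5, 2) = 10 edges. P[all 10 edges red] = (1/2)^10, and likewise for blue, so P[monochromatic] = 2·(1/2)^10 = 2^{1 − 10} = 1/512.
By linearity of expectation: E[X] = C(46, 5) · 2^{1 − 10} = 1370754 · 1/512 = 685377/256.
Numerically: E[X] ≈ 2677.253906.

E[X] = C(46,5)·2^(1−C(5,2)) = 685377/256 ≈ 2677.253906.


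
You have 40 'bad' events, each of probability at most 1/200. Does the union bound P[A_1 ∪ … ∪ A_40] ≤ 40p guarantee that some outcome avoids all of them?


Union bound: P[∪_{i=1}^{40} A_i] ≤ Σ_i P[A_i] ≤ 40·p = 40·(1/200) = 1/5.
Numerically: 1/5 ≈ 0.200.
Is 1/5 < 1? YES.
Since P[∪ A_i] ≤ 1/5 < 1, the complement has P[∩ A_i^c] ≥ 1 − 1/5 = 4/5 > 0, so some outcome avoids every A_i.

40·p = 1/5 ≈ 0.200; existence CERTIFIED by the union bound.


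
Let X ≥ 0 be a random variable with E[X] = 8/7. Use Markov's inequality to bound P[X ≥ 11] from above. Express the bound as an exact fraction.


μ = E[X] = 8/7, a = 11.
Markov: P[X ≥ 11] ≤ μ/a = (8/7)/11 = 8/77.
Numerically: ≈ 0.104.
(Since a = 11 > μ = 1.143, the bound 8/77 is < 1 and informative.)

P[X ≥ 11] ≤ 8/77 ≈ 0.104.


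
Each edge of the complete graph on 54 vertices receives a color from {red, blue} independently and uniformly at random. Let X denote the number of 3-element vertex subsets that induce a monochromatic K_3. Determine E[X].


Let X = Σ_S X_S over the C(54, 3) = 24804 subsets S of size 3, where X_S = 1 if the K_3 on S is monochromatic.
For a fixed S, the K_3 on S has C(3, 2) = 3 edges. P[all 3 edges red] = (1/2)^3, and likewise for blue, so P[monochromatic] = 2·(1/2)^3 = 2^{1 − 3} = 1/4.
By linearity: E[X] = C(54, 3) · 2^{1 − 3} = 24804 · 1/4 = 6201.
Numerically: E[X] ≈ 6201.000000.

E[X] = C(54,3)·2^(1−C(3,2)) = 6201 ≈ 6201.000000.


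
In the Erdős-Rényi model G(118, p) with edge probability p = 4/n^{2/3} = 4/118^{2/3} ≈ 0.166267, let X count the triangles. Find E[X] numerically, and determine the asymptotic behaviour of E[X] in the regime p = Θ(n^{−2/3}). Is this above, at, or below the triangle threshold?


Number of potential triangles: C(118, 3) = 266916.
Each occurs with probability p³ ≈ (0.166267)³ ≈ 4.59638035e-03.
By linearity: E[X] = C(118, 3)·p³ ≈ 266916 · 4.59638035e-03 ≈ 1226.847458.
Since α = 2/3 < 1, p = c/n^{2/3} ≫ 1/n is above the triangle threshold p ~ 1/n. Asymptotically E[X] ~ (c³/6)·n^{3(1−α)} = (4³/6)·n^{1} → ∞; triangles are abundant w.h.p.

E[X] ≈ 1226.847458; in regime p = Θ(1/n^{2/3}) E[X] diverges (above the triangle threshold p ~ 1/n).


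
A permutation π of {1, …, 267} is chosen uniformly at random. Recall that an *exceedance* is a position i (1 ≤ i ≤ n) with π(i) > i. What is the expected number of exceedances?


Write X = Σ_{i=1}^{267} X_i, where X_i = 1_{π(i) > i}.
For each fixed i, π(i) is uniform over {1, …, 267} (marginal of a uniform permutation), so P[π(i) > i] = (n − i)/n. Summing: Σ_{i=1}^{267} (n − i)/n = (0 + 1 + … + 266)/267 = 267(267 − 1)/(2·267) = (267 − 1)/2.
Hence E[X] = Σ_{i=1}^{267} (267 − i)/267 = 133 ≈ 133.000.

E[X] = 133 = 133.000.


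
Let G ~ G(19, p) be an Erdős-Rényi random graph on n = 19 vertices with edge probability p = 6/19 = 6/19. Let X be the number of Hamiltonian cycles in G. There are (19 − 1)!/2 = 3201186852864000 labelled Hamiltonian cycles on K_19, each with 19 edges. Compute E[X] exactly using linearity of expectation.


K_19 has (19 − 1)!/2 = 3201186852864000 labelled Hamiltonian cycles.
For each such Hamiltonian cycle H, let X_H = 1 if all 19 edges of H are present in G. Then P[X_H = 1] = p^{19} = (6/19)^{19} = 609359740010496/1978419655660313589123979.
By linearity: E[X] = Σ_H E[X_H] = 3201186852864000 · p^{19} = 3201186852864000 · 609359740010496/1978419655660313589123979 = 1950674388386224952567660544000/1978419655660313589123979.
Numerically: E[X] ≈ 9.8598e+05.

E[X] = 3201186852864000 · (6/19)^{19} = 1950674388386224952567660544000/1978419655660313589123979 ≈ 9.8598e+05.


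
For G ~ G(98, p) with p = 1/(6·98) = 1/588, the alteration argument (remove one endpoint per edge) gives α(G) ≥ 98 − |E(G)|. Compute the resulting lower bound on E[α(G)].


E[|E(G)|] = C(98, 2)·p = 4753 · (1/588) = 97/12.
E[α(G)] ≥ n − E[|E(G)|] = 98 − 97/12 = 1079/12.
Numerically: ≈ 89.916667.
(This is only a lower bound; the true E[α(G)] may be larger.)

E[α(G)] ≥ 1079/12 ≈ 89.916667.


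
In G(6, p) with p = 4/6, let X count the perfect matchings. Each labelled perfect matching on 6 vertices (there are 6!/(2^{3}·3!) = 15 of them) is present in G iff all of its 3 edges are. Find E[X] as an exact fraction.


K_6 has 6!/(2^{3}·3!) = 15 labelled perfect matchings.
For each such perfect matching H, let X_H = 1 if all 3 edges of H are present in G. Then P[X_H = 1] = p^{3} = (2/3)^{3} = 8/27.
By linearity of expectation: E[X] = Σ_H E[X_H] = 15 · p^{3} = 15 · 8/27 = 40/9.
Numerically: E[X] ≈ 4.4444.

E[X] = 15 · (2/3)^{3} = 40/9 ≈ 4.4444.


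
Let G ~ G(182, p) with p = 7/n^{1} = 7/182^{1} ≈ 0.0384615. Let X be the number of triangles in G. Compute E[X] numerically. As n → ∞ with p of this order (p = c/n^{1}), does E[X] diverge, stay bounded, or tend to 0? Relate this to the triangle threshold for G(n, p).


Number of potential triangles: C(182, 3) = 988260.
Each occurs with probability p³ ≈ (0.0384615)³ ≈ 5.68957670e-05.
By linearity: E[X] = C(182, 3)·p³ ≈ 988260 · 5.68957670e-05 ≈ 56.227811.
Here α = 1, so p = 7/n is exactly at the triangle threshold p ~ 1/n. Asymptotically E[X] → c³/6 = 7³/6 = 343/6 ≈ 57.166667, a bounded constant. In this regime the triangle count is asymptotically Poisson(c³/6).

E[X] ≈ 56.227811; in regime p = Θ(1/n^{1}) E[X] stays bounded (at the triangle threshold p ~ 1/n).


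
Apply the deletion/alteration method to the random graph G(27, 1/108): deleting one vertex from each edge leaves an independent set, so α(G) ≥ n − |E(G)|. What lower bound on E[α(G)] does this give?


E[|E(G)|] = C(27, 2)·p = 351 · (1/108) = 13/4.
E[α(G)] ≥ n − E[|E(G)|] = 27 − 13/4 = 95/4.
Numerically: ≈ 23.750.
(This is only a lower bound; the true E[α(G)] may be larger.)

E[α(G)] ≥ 95/4 ≈ 23.750.


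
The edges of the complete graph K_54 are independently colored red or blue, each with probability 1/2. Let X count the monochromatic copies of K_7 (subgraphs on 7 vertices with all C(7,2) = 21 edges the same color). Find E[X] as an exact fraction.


Let X = Σ_S X_S over the C(54, 7) = 177100560 subsets S of size 7, where X_S = 1 if the K_7 on S is monochromatic.
For a fixed S, the K_7 on S has C(7, 2) = 21 edges. P[all 21 edges red] = (1/2)^21, and likewise for blue, so P[monochromatic] = 2·(1/2)^21 = 2^{1 − 21} = 1/1048576.
By linearity: E[X] = C(54, 7) · 2^{1 − 21} = 177100560 · 1/1048576 = 11068785/65536.
Numerically: E[X] ≈ 168.896.

E[X] = C(54,7)·2^(1−C(7,2)) = 11068785/65536 ≈ 168.896.


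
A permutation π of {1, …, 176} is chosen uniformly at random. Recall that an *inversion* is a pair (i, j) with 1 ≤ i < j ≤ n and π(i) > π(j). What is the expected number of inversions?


Write X = Σ X_I over the C(176, 2) = 15400 pairs i < j, with X_I the indicator of one inversion.
There are 15400 indicators.
For each fixed pair i < j, the values π(i) and π(j) are two distinct elements of {1, …, 176} in uniformly random order; by symmetry P[π(i) > π(j)] = 1/2.
By linearity: E[X] = 15400 · (1/2) = C(176, 2) · (1/2) = 15400/2 = 7700 ≈ 7700.000000.

E[X] = 7700 = 7700.000000.


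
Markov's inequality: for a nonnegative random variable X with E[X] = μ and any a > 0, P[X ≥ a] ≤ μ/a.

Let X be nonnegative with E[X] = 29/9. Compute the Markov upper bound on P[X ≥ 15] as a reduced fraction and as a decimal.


μ = E[X] = 29/9, a = 15.
Markov: P[X ≥ 15] ≤ μ/a = (29/9)/15 = 29/135.
Numerically: ≈ 0.214815.
(Since a = 15 > μ = 3.222222, the bound 29/135 is < 1 and informative.)

P[X ≥ 15] ≤ 29/135 ≈ 0.214815.


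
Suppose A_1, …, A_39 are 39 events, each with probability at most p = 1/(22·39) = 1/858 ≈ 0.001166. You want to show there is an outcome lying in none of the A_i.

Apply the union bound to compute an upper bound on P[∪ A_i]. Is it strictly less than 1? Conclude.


Union bound: P[∪_{i=1}^{39} A_i] ≤ Σ_i P[A_i] ≤ 39·p = 39·(1/858) = 1/22.
Numerically: 1/22 ≈ 0.045455.
Is 1/22 < 1? YES.
Since P[∪ A_i] ≤ 1/22 < 1, the complement has P[∩ A_i^c] ≥ 1 − 1/22 = 21/22 > 0, so some outcome avoids every A_i.

39·p = 1/22 ≈ 0.045455; existence CERTIFIED by the union bound.


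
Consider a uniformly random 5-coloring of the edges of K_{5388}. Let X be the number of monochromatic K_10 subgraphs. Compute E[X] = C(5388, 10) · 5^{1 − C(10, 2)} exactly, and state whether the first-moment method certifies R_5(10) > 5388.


E[X] = C(5388, 10) · 5^{1 − 45} = 5634865093375880654852250419586 · 5^{−44} = 5634865093375880654852250419586/5684341886080801486968994140625.
As a reduced fraction: E[X] = 5634865093375880654852250419586/5684341886080801486968994140625 ≈ 0.9912960.
Is E[X] < 1? YES.
Since E[X] < 1, there exists a 5-coloring of K_{5388} with no monochromatic K_10; hence R_5(10) > 5388.

E[X] = 5634865093375880654852250419586/5684341886080801486968994140625 ≈ 0.9912960; E[X] < 1, so R_5(10) > 5388.


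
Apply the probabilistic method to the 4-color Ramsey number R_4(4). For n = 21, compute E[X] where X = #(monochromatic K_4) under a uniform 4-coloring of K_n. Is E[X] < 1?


E[X] = C(21, 4) · 4^{1 − 6} = 5985 · 4^{−5} = 5985/1024.
As a reduced fraction: E[X] = 5985/1024 ≈ 5.84473.
Is E[X] < 1? NO.
Since E[X] ≥ 1, the first-moment bound is inconclusive at n = 21; it does NOT by itself certify R_4(4) > 21.

E[X] = 5985/1024 ≈ 5.84473; E[X] ≥ 1; first-moment method inconclusive here.


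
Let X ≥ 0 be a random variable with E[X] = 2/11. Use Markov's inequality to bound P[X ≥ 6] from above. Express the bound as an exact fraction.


μ = E[X] = 2/11, a = 6.
Markov: P[X ≥ 6] ≤ μ/a = (2/11)/6 = 1/33.
Numerically: ≈ 0.030.
(Since a = 6 > μ = 0.182, the bound 1/33 is < 1 and informative.)

P[X ≥ 6] ≤ 1/33 ≈ 0.030.


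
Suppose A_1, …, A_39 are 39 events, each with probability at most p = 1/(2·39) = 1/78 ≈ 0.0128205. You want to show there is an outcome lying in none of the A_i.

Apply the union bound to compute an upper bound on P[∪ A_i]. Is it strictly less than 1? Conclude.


Union bound: P[∪_{i=1}^{39} A_i] ≤ Σ_i P[A_i] ≤ 39·p = 39·(1/78) = 1/2.
Numerically: 1/2 ≈ 0.5000000.
Is 1/2 < 1? YES.
Since P[∪ A_i] ≤ 1/2 < 1, the complement has P[∩ A_i^c] ≥ 1 − 1/2 = 1/2 > 0, so some outcome avoids every A_i.

39·p = 1/2 ≈ 0.5000000; existence CERTIFIED by the union bound.


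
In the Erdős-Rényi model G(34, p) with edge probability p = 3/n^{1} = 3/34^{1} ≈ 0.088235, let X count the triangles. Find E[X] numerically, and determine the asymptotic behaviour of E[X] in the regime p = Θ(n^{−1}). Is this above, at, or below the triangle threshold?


Number of potential triangles: C(34, 3) = 5984.
Each occurs with probability p³ ≈ (0.088235)³ ≈ 6.8695298e-04.
By linearity: E[X] = C(34, 3)·p³ ≈ 5984 · 6.8695298e-04 ≈ 4.11073.
Here α = 1, so p = 3/n is exactly at the triangle threshold p ~ 1/n. Asymptotically E[X] → c³/6 = 3³/6 = 9/2 ≈ 4.50000, a bounded constant. In this regime the triangle count is asymptotically Poisson(c³/6).

E[X] ≈ 4.11073; in regime p = Θ(1/n^{1}) E[X] stays bounded (at the triangle threshold p ~ 1/n).


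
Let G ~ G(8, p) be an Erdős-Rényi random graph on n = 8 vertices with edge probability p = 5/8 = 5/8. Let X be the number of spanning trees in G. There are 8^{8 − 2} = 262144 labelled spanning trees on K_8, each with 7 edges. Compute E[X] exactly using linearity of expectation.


K_8 has 8^{8 − 2} = 262144 labelled spanning trees.
For each such spanning tree H, let X_H = 1 if all 7 edges of H are present in G. Then P[X_H = 1] = p^{7} = (5/8)^{7} = 78125/2097152.
Summing the indicators: E[X] = Σ_H E[X_H] = 262144 · p^{7} = 262144 · 78125/2097152 = 78125/8.
Numerically: E[X] ≈ 9765.6.

E[X] = 262144 · (5/8)^{7} = 78125/8 ≈ 9765.6.


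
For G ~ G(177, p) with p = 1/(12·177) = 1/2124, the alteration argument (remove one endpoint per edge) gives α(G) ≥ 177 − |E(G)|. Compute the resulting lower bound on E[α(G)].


E[|E(G)|] = C(177, 2)·p = 15576 · (1/2124) = 22/3.
E[α(G)] ≥ n − E[|E(G)|] = 177 − 22/3 = 509/3.
Numerically: ≈ 169.667.
(This is only a lower bound; the true E[α(G)] may be larger.)

E[α(G)] ≥ 509/3 ≈ 169.667.


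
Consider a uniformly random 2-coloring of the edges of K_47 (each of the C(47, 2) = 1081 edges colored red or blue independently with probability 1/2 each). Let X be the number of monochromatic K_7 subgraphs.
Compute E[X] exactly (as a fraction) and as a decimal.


Let X = Σ_S X_S over the C(47, 7) = 62891499 subsets S of size 7, where X_S = 1 if the K_7 on S is monochromatic.
For a fixed S, the K_7 on S has C(7, 2) = 21 edges. P[all 21 edges red] = (1/2)^21, and likewise for blue, so P[monochromatic] = 2·(1/2)^21 = 2^{1 − 21} = 1/1048576.
By linearity: E[X] = C(47, 7) · 2^{1 − 21} = 62891499 · 1/1048576 = 62891499/1048576.
Numerically: E[X] ≈ 59.97801.

E[X] = C(47,7)·2^(1−C(7,2)) = 62891499/1048576 ≈ 59.97801.


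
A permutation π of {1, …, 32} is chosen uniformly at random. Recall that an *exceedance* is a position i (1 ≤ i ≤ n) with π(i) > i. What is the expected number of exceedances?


Write X = Σ_{i=1}^{32} X_i, where X_i = 1_{π(i) > i}.
For each fixed i, π(i) is uniform over {1, …, 32} (marginal of a uniform permutation), so P[π(i) > i] = (n − i)/n. Summing: Σ_{i=1}^{32} (n − i)/n = (0 + 1 + … + 31)/32 = 32(32 − 1)/(2·32) = (32 − 1)/2.
Hence E[X] = Σ_{i=1}^{32} (32 − i)/32 = 31/2 ≈ 15.500000.

E[X] = 31/2 = 15.500000.


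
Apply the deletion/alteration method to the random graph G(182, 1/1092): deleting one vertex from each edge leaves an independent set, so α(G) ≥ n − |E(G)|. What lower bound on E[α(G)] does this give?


E[|E(G)|] = C(182, 2)·p = 16471 · (1/1092) = 181/12.
E[α(G)] ≥ n − E[|E(G)|] = 182 − 181/12 = 2003/12.
Numerically: ≈ 166.916667.
(This is only a lower bound; the true E[α(G)] may be larger.)

E[α(G)] ≥ 2003/12 ≈ 166.916667.


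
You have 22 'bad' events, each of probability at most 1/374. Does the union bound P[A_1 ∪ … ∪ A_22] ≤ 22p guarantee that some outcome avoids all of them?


Union bound: P[∪_{i=1}^{22} A_i] ≤ Σ_i P[A_i] ≤ 22·p = 22·(1/374) = 1/17.
Numerically: 1/17 ≈ 0.059.
Is 1/17 < 1? YES.
Since P[∪ A_i] ≤ 1/17 < 1, the complement has P[∩ A_i^c] ≥ 1 − 1/17 = 16/17 > 0, so some outcome avoids every A_i.

22·p = 1/17 ≈ 0.059; existence CERTIFIED by the union bound.


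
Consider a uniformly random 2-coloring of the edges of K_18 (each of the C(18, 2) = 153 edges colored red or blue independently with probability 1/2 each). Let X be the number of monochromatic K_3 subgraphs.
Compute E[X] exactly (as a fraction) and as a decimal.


Let X = Σ_S X_S over the C(18, 3) = 816 subsets S of size 3, where X_S = 1 if the K_3 on S is monochromatic.
For a fixed S, the K_3 on S has C(3, 2) = 3 edges. P[all 3 edges red] = (1/2)^3, and likewise for blue, so P[monochromatic] = 2·(1/2)^3 = 2^{1 − 3} = 1/4.
By linearity of expectation: E[X] = C(18, 3) · 2^{1 − 3} = 816 · 1/4 = 204.
Numerically: E[X] ≈ 204.00000.

E[X] = C(18,3)·2^(1−C(3,2)) = 204 ≈ 204.00000.


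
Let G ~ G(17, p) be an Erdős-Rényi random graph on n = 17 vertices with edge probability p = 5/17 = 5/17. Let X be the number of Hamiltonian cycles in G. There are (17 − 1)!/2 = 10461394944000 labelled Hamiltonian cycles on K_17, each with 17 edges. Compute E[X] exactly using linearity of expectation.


K_17 has (17 − 1)!/2 = 10461394944000 labelled Hamiltonian cycles.
For each such Hamiltonian cycle H, let X_H = 1 if all 17 edges of H are present in G. Then P[X_H = 1] = p^{17} = (5/17)^{17} = 762939453125/827240261886336764177.
By linearity of expectation: E[X] = Σ_H E[X_H] = 10461394944000 · p^{17} = 10461394944000 · 762939453125/827240261886336764177 = 7981410937500000000000000/827240261886336764177.
Numerically: E[X] ≈ 9.65e+03.

E[X] = 10461394944000 · (5/17)^{17} = 7981410937500000000000000/827240261886336764177 ≈ 9.65e+03.


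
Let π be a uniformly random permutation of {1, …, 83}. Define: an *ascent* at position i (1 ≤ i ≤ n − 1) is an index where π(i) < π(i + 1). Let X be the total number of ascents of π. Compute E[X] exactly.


Write X = Σ X_I over i = 1, …, 82, with X_I the indicator of one ascent.
There are 82 indicators.
For each fixed i, the pair (π(i), π(i+1)) is a uniformly random ordered pair of distinct values from {1, …, 83}; by symmetry P[π(i) < π(i+1)] = 1/2.
By linearity: E[X] = 82 · (1/2) = (83 − 1) · (1/2) = 41 ≈ 41.000000.

E[X] = 41 = 41.000000.


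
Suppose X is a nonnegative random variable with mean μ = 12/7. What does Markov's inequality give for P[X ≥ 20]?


μ = E[X] = 12/7, a = 20.
Markov: P[X ≥ 20] ≤ μ/a = (12/7)/20 = 3/35.
Numerically: ≈ 0.0857.
(Since a = 20 > μ = 1.7143, the bound 3/35 is < 1 and informative.)

P[X ≥ 20] ≤ 3/35 ≈ 0.0857.


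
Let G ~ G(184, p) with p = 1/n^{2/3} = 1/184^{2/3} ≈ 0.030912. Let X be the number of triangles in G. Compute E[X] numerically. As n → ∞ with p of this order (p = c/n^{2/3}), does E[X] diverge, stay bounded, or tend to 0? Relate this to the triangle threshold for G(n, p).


Number of potential triangles: C(184, 3) = 1021384.
Each occurs with probability p³ ≈ (0.030912)³ ≈ 2.9536862e-05.
By linearity: E[X] = C(184, 3)·p³ ≈ 1021384 · 2.9536862e-05 ≈ 30.16848.
Since α = 2/3 < 1, p = c/n^{2/3} ≫ 1/n is above the triangle threshold p ~ 1/n. Asymptotically E[X] ~ (c³/6)·n^{3(1−α)} = (1³/6)·n^{1} → ∞; triangles are abundant w.h.p.

E[X] ≈ 30.16848; in regime p = Θ(1/n^{2/3}) E[X] diverges (above the triangle threshold p ~ 1/n).


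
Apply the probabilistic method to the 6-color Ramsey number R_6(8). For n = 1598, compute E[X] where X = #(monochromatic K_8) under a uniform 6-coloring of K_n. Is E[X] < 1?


E[X] = C(1598, 8) · 6^{1 − 28} = 1036267977730442348529 · 6^{−27} = 1036267977730442348529/1023490369077469249536.
As a reduced fraction: E[X] = 115140886414493594281/113721152119718805504 ≈ 1.0124843.
Is E[X] < 1? NO.
Since E[X] ≥ 1, the first-moment bound is inconclusive at n = 1598; it does NOT by itself certify R_6(8) > 1598.

E[X] = 115140886414493594281/113721152119718805504 ≈ 1.0124843; E[X] ≥ 1; first-moment method inconclusive here.


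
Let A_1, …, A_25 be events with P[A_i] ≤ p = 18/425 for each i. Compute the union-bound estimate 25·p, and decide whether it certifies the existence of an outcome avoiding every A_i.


Union bound: P[∪_{i=1}^{25} A_i] ≤ Σ_i P[A_i] ≤ 25·p = 25·(18/425) = 18/17.
Numerically: 18/17 ≈ 1.05882.
Is 18/17 < 1? NO.
Since the bound 18/17 is ≥ 1, the union bound is uninformative here; it does NOT by itself certify existence.

25·p = 18/17 ≈ 1.05882; existence NOT certified by the union bound.


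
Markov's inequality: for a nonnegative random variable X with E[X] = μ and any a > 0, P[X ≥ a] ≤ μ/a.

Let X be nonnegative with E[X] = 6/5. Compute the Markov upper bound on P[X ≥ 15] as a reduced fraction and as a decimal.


μ = E[X] = 6/5, a = 15.
Markov: P[X ≥ 15] ≤ μ/a = (6/5)/15 = 2/25.
Numerically: ≈ 0.080000.
(Since a = 15 > μ = 1.200000, the bound 2/25 is < 1 and informative.)

P[X ≥ 15] ≤ 2/25 ≈ 0.080000.


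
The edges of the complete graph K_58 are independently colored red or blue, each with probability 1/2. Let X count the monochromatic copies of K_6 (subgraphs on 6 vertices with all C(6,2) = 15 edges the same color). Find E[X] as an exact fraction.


Let X = Σ_S X_S over the C(58, 6) = 40475358 subsets S of size 6, where X_S = 1 if the K_6 on S is monochromatic.
For a fixed S, the K_6 on S has C(6, 2) = 15 edges. P[all 15 edges red] = (1/2)^15, and likewise for blue, so P[monochromatic] = 2·(1/2)^15 = 2^{1 − 15} = 1/16384.
By linearity: E[X] = C(58, 6) · 2^{1 − 15} = 40475358 · 1/16384 = 20237679/8192.
Numerically: E[X] ≈ 2470.41980.

E[X] = C(58,6)·2^(1−C(6,2)) = 20237679/8192 ≈ 2470.41980.


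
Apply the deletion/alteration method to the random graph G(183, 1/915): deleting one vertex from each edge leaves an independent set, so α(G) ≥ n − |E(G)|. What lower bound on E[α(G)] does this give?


E[|E(G)|] = C(183, 2)·p = 16653 · (1/915) = 91/5.
E[α(G)] ≥ n − E[|E(G)|] = 183 − 91/5 = 824/5.
Numerically: ≈ 164.8000.
(This is only a lower bound; the true E[α(G)] may be larger.)

E[α(G)] ≥ 824/5 ≈ 164.8000.
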